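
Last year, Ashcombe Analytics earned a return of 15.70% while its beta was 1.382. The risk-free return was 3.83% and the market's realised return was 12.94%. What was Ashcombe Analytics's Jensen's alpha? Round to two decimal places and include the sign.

-0.72%

Market excess return = 12.94% − 3.83% = 9.11%
CAPM benchmark = R_f + β(R_m − R_f) = 3.83% + 1.382 × 9.11% = 16.42002%
α = actual − benchmark = 15.70% − 16.42002% = -0.72%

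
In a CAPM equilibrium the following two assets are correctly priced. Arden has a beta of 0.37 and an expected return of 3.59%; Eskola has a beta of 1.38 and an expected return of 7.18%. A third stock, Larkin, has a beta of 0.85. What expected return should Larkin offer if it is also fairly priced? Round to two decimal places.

5.30%

MRP (SML slope) = (7.18% − 3.59%) / (1.38 − 0.37) = 3.59% / 1.01 = 3.5545%
R_f (intercept) = 3.59% − 0.37 × 3.5545% = 2.2748%
E(R_Larkin) = R_f + β × MRP = 2.2748% + 0.85 × 3.5545% = 5.30%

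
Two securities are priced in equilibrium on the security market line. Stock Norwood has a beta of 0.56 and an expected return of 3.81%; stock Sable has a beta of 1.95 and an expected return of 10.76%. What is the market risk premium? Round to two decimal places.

Both satisfy E(R) = R_f + β·MRP, so the slope of the SML is
MRP = (10.76% − 3.81%) / (1.95 − 0.56) = 6.95% / 1.39 = 5.0000%

5.00%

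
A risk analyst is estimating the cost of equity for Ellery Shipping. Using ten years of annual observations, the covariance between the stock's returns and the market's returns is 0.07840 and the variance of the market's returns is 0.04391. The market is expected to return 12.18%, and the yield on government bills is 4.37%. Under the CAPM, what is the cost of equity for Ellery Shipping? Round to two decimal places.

18.31%

β = Cov(R_i, R_m) / Var(R_m) = 0.07840 / 0.04391 = 1.7855
MRP = 12.18% − 4.37% = 7.81%
E(R) = R_f + β × MRP = 4.37% + 1.7855 × 7.81% = 18.31%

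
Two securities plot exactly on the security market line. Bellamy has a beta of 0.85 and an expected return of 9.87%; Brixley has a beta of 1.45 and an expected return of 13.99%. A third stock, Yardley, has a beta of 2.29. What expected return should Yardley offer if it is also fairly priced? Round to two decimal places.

MRP (SML slope) = (13.99% − 9.87%) / (1.45 − 0.85) = 4.12% / 0.60 = 6.8667%
R_f (intercept) = 9.87% − 0.85 × 6.8667% = 4.0333%
E(R_Yardley) = R_f + β × MRP = 4.0333% + 2.29 × 6.8667% = 19.76%

19.76%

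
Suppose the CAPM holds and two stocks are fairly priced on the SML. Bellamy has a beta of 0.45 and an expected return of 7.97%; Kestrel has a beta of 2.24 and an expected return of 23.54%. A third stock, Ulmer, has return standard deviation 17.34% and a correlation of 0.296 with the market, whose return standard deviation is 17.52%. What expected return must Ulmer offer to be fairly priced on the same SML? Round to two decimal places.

MRP = (23.54% − 7.97%) / (2.24 − 0.45) = 8.6983%
R_f = 7.97% − 0.45 × 8.6983% = 4.0558%
β_Ulmer = ρ·σ_i/σ_m = 0.296 × 17.34 / 17.52 = 0.2930
E(R_Ulmer) = R_f + β × MRP = 4.0558% + 0.2930 × 8.6983% = 6.60%

6.60%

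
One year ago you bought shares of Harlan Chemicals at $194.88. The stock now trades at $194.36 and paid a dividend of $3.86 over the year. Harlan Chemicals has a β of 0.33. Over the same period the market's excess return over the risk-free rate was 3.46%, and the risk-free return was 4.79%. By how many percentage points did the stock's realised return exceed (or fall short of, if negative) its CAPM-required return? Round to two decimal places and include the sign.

Realised HPR = (P1 + D1 − P0) / P0 = (194.36 + 3.86 − 194.88) / 194.88 = 3.34 / 194.88 = 1.7139%
CAPM required = R_f + β·MRP = 4.79% + 0.33 × 3.46% = 5.9318%
α = realised − required = 1.7139% − 5.9318% = -4.22%

-4.22%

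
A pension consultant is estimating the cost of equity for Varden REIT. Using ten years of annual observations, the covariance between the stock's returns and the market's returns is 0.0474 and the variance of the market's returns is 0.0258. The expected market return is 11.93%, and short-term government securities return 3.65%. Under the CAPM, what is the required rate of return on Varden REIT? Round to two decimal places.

18.86%

β = Cov(R_i, R_m) / Var(R_m) = 0.0474 / 0.0258 = 1.8372
MRP = 11.93% − 3.65% = 8.28%
E(R) = R_f + β × MRP = 3.65% + 1.8372 × 8.28% = 18.86%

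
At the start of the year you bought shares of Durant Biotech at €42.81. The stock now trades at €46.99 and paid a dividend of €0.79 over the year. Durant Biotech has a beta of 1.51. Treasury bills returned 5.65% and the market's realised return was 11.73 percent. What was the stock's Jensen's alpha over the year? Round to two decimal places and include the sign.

-3.22%

Realised HPR = (P1 + D1 − P0) / P0 = (46.99 + 0.79 − 42.81) / 42.81 = 4.97 / 42.81 = 11.6094%
MRP = 11.73% − 5.65% = 6.08%
CAPM required = R_f + β·MRP = 5.65% + 1.51 × 6.08% = 14.8308%
α = realised − required = 11.6094% − 14.8308% = -3.22%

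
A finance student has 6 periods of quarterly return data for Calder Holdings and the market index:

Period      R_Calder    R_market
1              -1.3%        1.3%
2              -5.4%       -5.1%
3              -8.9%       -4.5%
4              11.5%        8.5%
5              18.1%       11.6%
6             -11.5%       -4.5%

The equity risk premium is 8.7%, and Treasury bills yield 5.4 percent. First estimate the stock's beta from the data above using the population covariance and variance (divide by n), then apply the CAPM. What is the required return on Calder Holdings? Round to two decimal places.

Mean R_i = (-1.3 − 5.4 − 8.9 + 11.5 + 18.1 − 11.5) / 6 = 0.4167%
Mean R_m = (1.3 − 5.1 − 4.5 + 8.5 + 11.6 − 4.5) / 6 = 1.2167%
Σ(R_i − R̄_i)(R_m − R̄_m) = 422.3183  ⇒  Cov = 422.3183 / 6 = 70.3864
Σ(R_m − R̄_m)² = 266.1283  ⇒  Var(R_m) = 266.1283 / 6 = 44.3547
β = Cov / Var(R_m) = 70.3864 / 44.3547 = 1.5869
E(R) = R_f + β × MRP = 5.4% + 1.5869 × 8.7% = 19.21%

19.21%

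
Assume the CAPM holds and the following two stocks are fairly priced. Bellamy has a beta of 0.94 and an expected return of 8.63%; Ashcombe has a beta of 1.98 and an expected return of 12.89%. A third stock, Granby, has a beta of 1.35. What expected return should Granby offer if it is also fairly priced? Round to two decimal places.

10.31%

MRP (SML slope) = (12.89% − 8.63%) / (1.98 − 0.94) = 4.26% / 1.04 = 4.0962%
R_f (intercept) = 8.63% − 0.94 × 4.0962% = 4.7796%
E(R_Granby) = R_f + β × MRP = 4.7796% + 1.35 × 4.0962% = 10.31%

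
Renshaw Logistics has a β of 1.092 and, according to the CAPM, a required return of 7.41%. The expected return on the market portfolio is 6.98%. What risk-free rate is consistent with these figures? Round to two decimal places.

E(R) = R_f + β(E(R_m) − R_f) = R_f(1 − β) + β·E(R_m)
7.41% = R_f × (1 − 1.092) + 1.092 × 6.98%
7.41% = R_f × -0.092 + 7.62216%
R_f = (7.41% − 7.62216%) / -0.092 = 2.31%

2.31%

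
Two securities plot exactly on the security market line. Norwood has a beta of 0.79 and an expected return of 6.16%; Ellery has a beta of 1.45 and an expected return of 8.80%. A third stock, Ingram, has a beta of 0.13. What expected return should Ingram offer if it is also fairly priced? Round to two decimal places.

MRP (SML slope) = (8.80% − 6.16%) / (1.45 − 0.79) = 2.64% / 0.66 = 4.0000%
R_f (intercept) = 6.16% − 0.79 × 4.0000% = 3.0000%
E(R_Ingram) = R_f + β × MRP = 3.0000% + 0.13 × 4.0000% = 3.52%

3.52%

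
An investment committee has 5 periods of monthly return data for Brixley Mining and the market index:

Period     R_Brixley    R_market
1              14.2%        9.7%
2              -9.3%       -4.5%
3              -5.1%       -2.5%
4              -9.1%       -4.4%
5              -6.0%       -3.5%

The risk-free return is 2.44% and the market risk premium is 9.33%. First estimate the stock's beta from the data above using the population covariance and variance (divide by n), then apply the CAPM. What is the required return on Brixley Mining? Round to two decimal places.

Mean R_i = (14.2 − 9.3 − 5.1 − 9.1 − 6.0) / 5 = -3.0600%
Mean R_m = (9.7 − 4.5 − 2.5 − 4.4 − 3.5) / 5 = -1.0400%
Σ(R_i − R̄_i)(R_m − R̄_m) = 237.4680  ⇒  Cov = 237.4680 / 5 = 47.4936
Σ(R_m − R̄_m)² = 146.7920  ⇒  Var(R_m) = 146.7920 / 5 = 29.3584
β = Cov / Var(R_m) = 47.4936 / 29.3584 = 1.6177
E(R) = R_f + β × MRP = 2.44% + 1.6177 × 9.33% = 17.53%

17.53%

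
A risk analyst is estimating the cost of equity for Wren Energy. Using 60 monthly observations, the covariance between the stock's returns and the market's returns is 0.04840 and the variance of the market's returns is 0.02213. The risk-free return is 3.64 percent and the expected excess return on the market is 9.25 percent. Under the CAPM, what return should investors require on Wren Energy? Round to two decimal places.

β = Cov(R_i, R_m) / Var(R_m) = 0.04840 / 0.02213 = 2.1871
E(R) = R_f + β × MRP = 3.64% + 2.1871 × 9.25% = 23.87%

23.87%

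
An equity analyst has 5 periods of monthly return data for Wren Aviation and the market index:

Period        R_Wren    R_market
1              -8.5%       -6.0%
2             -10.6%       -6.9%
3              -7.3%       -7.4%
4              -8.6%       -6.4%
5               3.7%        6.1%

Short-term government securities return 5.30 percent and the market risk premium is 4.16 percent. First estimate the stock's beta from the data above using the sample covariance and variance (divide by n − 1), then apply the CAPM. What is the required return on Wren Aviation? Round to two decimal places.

Mean R_i = (-8.5 − 10.6 − 7.3 − 8.6 + 3.7) / 5 = -6.2600%
Mean R_m = (-6.0 − 6.9 − 7.4 − 6.4 + 6.1) / 5 = -4.1200%
Σ(R_i − R̄_i)(R_m − R̄_m) = 126.8140  ⇒  Cov = 126.8140 / 4 = 31.7035
Σ(R_m − R̄_m)² = 131.6680  ⇒  Var(R_m) = 131.6680 / 4 = 32.9170
β = Cov / Var(R_m) = 31.7035 / 32.9170 = 0.9631
E(R) = R_f + β × MRP = 5.30% + 0.9631 × 4.16% = 9.31%

9.31%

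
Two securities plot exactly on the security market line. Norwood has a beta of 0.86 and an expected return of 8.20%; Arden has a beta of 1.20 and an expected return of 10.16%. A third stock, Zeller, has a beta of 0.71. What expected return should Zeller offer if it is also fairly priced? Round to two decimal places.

MRP (SML slope) = (10.16% − 8.20%) / (1.20 − 0.86) = 1.96% / 0.34 = 5.7647%
R_f (intercept) = 8.20% − 0.86 × 5.7647% = 3.2424%
E(R_Zeller) = R_f + β × MRP = 3.2424% + 0.71 × 5.7647% = 7.34%

7.34%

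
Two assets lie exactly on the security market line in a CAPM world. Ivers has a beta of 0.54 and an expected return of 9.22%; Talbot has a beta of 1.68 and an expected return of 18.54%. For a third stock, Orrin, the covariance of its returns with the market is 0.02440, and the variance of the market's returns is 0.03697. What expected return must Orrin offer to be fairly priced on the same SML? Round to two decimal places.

10.20%

MRP = (18.54% − 9.22%) / (1.68 − 0.54) = 8.1754%
R_f = 9.22% − 0.54 × 8.1754% = 4.8053%
β_Orrin = Cov / Var(R_m) = 0.02440 / 0.03697 = 0.6600
E(R_Orrin) = R_f + β × MRP = 4.8053% + 0.6600 × 8.1754% = 10.20%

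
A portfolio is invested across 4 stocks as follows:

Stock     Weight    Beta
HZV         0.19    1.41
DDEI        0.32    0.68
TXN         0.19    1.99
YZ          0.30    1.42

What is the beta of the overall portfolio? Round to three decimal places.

β_P = Σ w_i β_i = 0.19×1.41 + 0.32×0.68 + 0.19×1.99 + 0.30×1.42 = 1.2896

1.290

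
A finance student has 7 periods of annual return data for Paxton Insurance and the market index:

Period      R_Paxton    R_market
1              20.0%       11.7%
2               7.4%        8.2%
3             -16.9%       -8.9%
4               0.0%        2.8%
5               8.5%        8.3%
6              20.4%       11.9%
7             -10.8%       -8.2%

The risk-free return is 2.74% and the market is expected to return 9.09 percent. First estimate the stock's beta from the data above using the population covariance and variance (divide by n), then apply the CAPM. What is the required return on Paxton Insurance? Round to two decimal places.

12.68%

Mean R_i = (20.0 + 7.4 − 16.9 + 0.0 + 8.5 + 20.4 − 10.8) / 7 = 4.0857%
Mean R_m = (11.7 + 8.2 − 8.9 + 2.8 + 8.3 + 11.9 − 8.2) / 7 = 3.6857%
Σ(R_i − R̄_i)(R_m − R̄_m) = 741.5486  ⇒  Cov = 741.5486 / 7 = 105.9355
Σ(R_m − R̄_m)² = 473.8286  ⇒  Var(R_m) = 473.8286 / 7 = 67.6898
β = Cov / Var(R_m) = 105.9355 / 67.6898 = 1.5650
MRP = 9.09% − 2.74% = 6.35%
E(R) = R_f + β × MRP = 2.74% + 1.5650 × 6.35% = 12.68%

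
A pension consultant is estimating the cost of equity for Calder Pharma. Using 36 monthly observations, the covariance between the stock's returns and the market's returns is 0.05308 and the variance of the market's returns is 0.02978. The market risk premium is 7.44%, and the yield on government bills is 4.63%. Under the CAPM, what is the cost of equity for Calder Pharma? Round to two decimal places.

17.89%

β = Cov(R_i, R_m) / Var(R_m) = 0.05308 / 0.02978 = 1.7824
E(R) = R_f + β × MRP = 4.63% + 1.7824 × 7.44% = 17.89%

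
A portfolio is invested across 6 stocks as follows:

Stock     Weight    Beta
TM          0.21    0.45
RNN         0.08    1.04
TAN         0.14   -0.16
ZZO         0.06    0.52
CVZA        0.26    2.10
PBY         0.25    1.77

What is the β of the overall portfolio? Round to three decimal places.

β_P = Σ w_i β_i = 0.21×0.45 + 0.08×1.04 + 0.14×-0.16 + 0.06×0.52 + 0.26×2.10 + 0.25×1.77 = 1.1750

1.175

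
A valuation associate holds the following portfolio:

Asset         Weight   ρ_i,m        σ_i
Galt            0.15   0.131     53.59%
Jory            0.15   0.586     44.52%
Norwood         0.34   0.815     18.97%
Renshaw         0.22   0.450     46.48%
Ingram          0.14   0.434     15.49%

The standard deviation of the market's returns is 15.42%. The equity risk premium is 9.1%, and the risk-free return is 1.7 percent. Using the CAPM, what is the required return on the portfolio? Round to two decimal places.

β_Galt = 0.131 × 53.59% / 15.42% = 0.4553
β_Jory = 0.586 × 44.52% / 15.42% = 1.6919
β_Norwood = 0.815 × 18.97% / 15.42% = 1.0026
β_Renshaw = 0.450 × 46.48% / 15.42% = 1.3564
β_Ingram = 0.434 × 15.49% / 15.42% = 0.4360
β_P = Σ w_i β_i = 0.15×0.4553 + 0.15×1.6919 + 0.34×1.0026 + 0.22×1.3564 + 0.14×0.4360 = 1.0224
E(R_P) = R_f + β_P × MRP = 1.7% + 1.0224 × 9.1% = 11.00%

11.00%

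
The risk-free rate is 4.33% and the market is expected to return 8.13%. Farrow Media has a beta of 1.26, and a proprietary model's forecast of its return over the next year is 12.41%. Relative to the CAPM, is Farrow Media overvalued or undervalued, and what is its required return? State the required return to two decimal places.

Undervalued; required return 9.12%

MRP = 8.13% − 4.33% = 3.80%
Required return = R_f + β·MRP = 4.33% + 1.26 × 3.80% = 9.12%
Forecast 12.41% > required 9.12% → the stock plots above the SML → undervalued.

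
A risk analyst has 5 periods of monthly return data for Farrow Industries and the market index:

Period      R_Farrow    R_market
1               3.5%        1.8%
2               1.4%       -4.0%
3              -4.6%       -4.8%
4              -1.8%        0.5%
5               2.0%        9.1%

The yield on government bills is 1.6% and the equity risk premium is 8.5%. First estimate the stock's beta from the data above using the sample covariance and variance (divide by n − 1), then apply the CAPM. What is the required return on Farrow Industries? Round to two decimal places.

4.33%

Mean R_i = (3.5 + 1.4 − 4.6 − 1.8 + 2.0) / 5 = 0.1000%
Mean R_m = (1.8 − 4.0 − 4.8 + 0.5 + 9.1) / 5 = 0.5200%
Σ(R_i − R̄_i)(R_m − R̄_m) = 39.8200  ⇒  Cov = 39.8200 / 4 = 9.9550
Σ(R_m − R̄_m)² = 123.9880  ⇒  Var(R_m) = 123.9880 / 4 = 30.9970
β = Cov / Var(R_m) = 9.9550 / 30.9970 = 0.3212
E(R) = R_f + β × MRP = 1.6% + 0.3212 × 8.5% = 4.33%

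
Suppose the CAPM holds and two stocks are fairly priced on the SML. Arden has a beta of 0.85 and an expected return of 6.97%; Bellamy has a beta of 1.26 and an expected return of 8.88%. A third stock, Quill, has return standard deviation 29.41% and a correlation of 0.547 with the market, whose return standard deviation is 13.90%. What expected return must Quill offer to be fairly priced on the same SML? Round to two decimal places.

MRP = (8.88% − 6.97%) / (1.26 − 0.85) = 4.6585%
R_f = 6.97% − 0.85 × 4.6585% = 3.0103%
β_Quill = ρ·σ_i/σ_m = 0.547 × 29.41 / 13.90 = 1.1574
E(R_Quill) = R_f + β × MRP = 3.0103% + 1.1574 × 4.6585% = 8.40%

8.40%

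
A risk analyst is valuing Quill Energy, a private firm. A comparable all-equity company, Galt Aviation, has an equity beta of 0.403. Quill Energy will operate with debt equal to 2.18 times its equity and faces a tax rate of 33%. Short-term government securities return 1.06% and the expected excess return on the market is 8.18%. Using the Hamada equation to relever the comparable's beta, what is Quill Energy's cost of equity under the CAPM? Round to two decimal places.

β_L = β_U × [1 + (1 − t)(D/E)] = 0.403 × [1 + (1 − 0.33) × 2.18]
    = 0.403 × [1 + 0.67 × 2.18] = 0.403 × 2.4606 = 0.9916
E(R) = R_f + β_L × MRP = 1.06% + 0.9916 × 8.18% = 9.17%

9.17%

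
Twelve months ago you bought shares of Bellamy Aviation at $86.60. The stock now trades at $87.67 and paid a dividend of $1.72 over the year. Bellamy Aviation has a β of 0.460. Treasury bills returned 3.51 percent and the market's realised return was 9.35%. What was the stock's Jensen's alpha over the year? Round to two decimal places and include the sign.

Realised HPR = (P1 + D1 − P0) / P0 = (87.67 + 1.72 − 86.60) / 86.60 = 2.79 / 86.60 = 3.2217%
MRP = 9.35% − 3.51% = 5.84%
CAPM required = R_f + β·MRP = 3.51% + 0.460 × 5.84% = 6.19640%
α = realised − required = 3.2217% − 6.19640% = -2.97%

-2.97%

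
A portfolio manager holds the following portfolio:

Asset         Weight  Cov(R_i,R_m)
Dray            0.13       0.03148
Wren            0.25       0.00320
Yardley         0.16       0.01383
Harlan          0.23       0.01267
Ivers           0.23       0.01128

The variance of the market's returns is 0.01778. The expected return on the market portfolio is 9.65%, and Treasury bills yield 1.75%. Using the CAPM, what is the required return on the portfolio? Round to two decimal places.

7.35%

β_Dray = 0.03148 / 0.01778 = 1.7705
β_Wren = 0.00320 / 0.01778 = 0.1800
β_Yardley = 0.01383 / 0.01778 = 0.7778
β_Harlan = 0.01267 / 0.01778 = 0.7126
β_Ivers = 0.01128 / 0.01778 = 0.6344
β_P = Σ w_i β_i = 0.13×1.7705 + 0.25×0.1800 + 0.16×0.7778 + 0.23×0.7126 + 0.23×0.6344 = 0.7094
MRP = 9.65% − 1.75% = 7.90%
E(R_P) = R_f + β_P × MRP = 1.75% + 0.7094 × 7.90% = 7.35%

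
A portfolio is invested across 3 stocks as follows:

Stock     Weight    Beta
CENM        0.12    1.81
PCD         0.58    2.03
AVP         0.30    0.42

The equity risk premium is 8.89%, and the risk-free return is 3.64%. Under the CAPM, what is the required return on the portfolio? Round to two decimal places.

β_P = Σ w_i β_i = 0.12×1.81 + 0.58×2.03 + 0.30×0.42 = 1.5206
E(R_P) = R_f + β_P × MRP = 3.64% + 1.5206 × 8.89% = 17.16%

17.16%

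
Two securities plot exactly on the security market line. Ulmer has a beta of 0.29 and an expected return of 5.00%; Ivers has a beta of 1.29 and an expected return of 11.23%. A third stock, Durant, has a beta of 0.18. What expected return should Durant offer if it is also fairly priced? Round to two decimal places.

4.31%

MRP (SML slope) = (11.23% − 5.00%) / (1.29 − 0.29) = 6.23% / 1.00 = 6.2300%
R_f (intercept) = 5.00% − 0.29 × 6.2300% = 3.1933%
E(R_Durant) = R_f + β × MRP = 3.1933% + 0.18 × 6.2300% = 4.31%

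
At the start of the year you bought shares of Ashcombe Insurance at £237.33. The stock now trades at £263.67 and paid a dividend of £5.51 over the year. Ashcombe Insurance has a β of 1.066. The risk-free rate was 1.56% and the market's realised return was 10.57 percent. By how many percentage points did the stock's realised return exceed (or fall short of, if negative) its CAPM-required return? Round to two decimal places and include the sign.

Realised HPR = (P1 + D1 − P0) / P0 = (263.67 + 5.51 − 237.33) / 237.33 = 31.85 / 237.33 = 13.4201%
MRP = 10.57% − 1.56% = 9.01%
CAPM required = R_f + β·MRP = 1.56% + 1.066 × 9.01% = 11.16466%
α = realised − required = 13.4201% − 11.16466% = +2.26%

+2.26%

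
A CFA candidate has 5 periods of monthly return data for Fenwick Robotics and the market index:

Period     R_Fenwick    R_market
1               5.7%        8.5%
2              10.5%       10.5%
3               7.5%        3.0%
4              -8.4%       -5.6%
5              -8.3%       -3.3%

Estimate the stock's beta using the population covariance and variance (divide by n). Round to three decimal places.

Mean R_i = (5.7 + 10.5 + 7.5 − 8.4 − 8.3) / 5 = 1.4000%
Mean R_m = (8.5 + 10.5 + 3.0 − 5.6 − 3.3) / 5 = 2.6200%
Σ(R_i − R̄_i)(R_m − R̄_m) = 237.2900  ⇒  Cov = 237.2900 / 5 = 47.4580
Σ(R_m − R̄_m)² = 199.4280  ⇒  Var(R_m) = 199.4280 / 5 = 39.8856
β = Cov / Var(R_m) = 47.4580 / 39.8856 = 1.1899

1.190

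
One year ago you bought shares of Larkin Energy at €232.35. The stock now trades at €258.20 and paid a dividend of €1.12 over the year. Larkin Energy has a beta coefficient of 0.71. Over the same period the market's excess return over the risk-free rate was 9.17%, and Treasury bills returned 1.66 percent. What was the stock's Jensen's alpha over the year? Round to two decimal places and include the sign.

Realised HPR = (P1 + D1 − P0) / P0 = (258.20 + 1.12 − 232.35) / 232.35 = 26.97 / 232.35 = 11.6075%
CAPM required = R_f + β·MRP = 1.66% + 0.71 × 9.17% = 8.1707%
α = realised − required = 11.6075% − 8.1707% = +3.44%

+3.44%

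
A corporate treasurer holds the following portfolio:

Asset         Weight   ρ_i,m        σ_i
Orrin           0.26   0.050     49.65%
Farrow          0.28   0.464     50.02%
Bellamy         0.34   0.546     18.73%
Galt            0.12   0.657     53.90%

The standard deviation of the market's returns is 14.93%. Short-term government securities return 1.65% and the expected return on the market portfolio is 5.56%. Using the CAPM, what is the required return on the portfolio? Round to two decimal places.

5.54%

β_Orrin = 0.050 × 49.65% / 14.93% = 0.1663
β_Farrow = 0.464 × 50.02% / 14.93% = 1.5545
β_Bellamy = 0.546 × 18.73% / 14.93% = 0.6850
β_Galt = 0.657 × 53.90% / 14.93% = 2.3719
β_P = Σ w_i β_i = 0.26×0.1663 + 0.28×1.5545 + 0.34×0.6850 + 0.12×2.3719 = 0.9960
MRP = 5.56% − 1.65% = 3.91%
E(R_P) = R_f + β_P × MRP = 1.65% + 0.9960 × 3.91% = 5.54%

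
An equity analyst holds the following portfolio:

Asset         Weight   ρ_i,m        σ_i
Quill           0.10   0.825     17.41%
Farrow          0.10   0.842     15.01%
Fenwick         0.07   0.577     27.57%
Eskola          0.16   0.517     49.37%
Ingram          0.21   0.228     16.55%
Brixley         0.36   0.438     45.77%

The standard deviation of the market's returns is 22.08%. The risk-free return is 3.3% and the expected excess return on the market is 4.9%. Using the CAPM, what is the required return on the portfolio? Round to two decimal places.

β_Quill = 0.825 × 17.41% / 22.08% = 0.6505
β_Farrow = 0.842 × 15.01% / 22.08% = 0.5724
β_Fenwick = 0.577 × 27.57% / 22.08% = 0.7205
β_Eskola = 0.517 × 49.37% / 22.08% = 1.1560
β_Ingram = 0.228 × 16.55% / 22.08% = 0.1709
β_Brixley = 0.438 × 45.77% / 22.08% = 0.9079
β_P = Σ w_i β_i = 0.10×0.6505 + 0.10×0.5724 + 0.07×0.7205 + 0.16×1.1560 + 0.21×0.1709 + 0.36×0.9079 = 0.7204
E(R_P) = R_f + β_P × MRP = 3.3% + 0.7204 × 4.9% = 6.83%

6.83%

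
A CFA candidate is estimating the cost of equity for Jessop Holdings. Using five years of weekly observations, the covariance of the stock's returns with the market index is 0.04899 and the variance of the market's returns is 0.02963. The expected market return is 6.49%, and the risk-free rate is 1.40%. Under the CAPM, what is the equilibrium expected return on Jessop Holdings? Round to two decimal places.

β = Cov(R_i, R_m) / Var(R_m) = 0.04899 / 0.02963 = 1.6534
MRP = 6.49% − 1.40% = 5.09%
E(R) = R_f + β × MRP = 1.40% + 1.6534 × 5.09% = 9.82%

9.82%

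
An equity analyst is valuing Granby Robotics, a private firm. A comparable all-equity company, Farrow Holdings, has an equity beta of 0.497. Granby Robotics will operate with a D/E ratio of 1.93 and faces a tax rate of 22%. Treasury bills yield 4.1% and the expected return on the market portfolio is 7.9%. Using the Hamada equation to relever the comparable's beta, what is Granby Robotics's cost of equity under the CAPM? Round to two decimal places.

8.83%

β_L = β_U × [1 + (1 − t)(D/E)] = 0.497 × [1 + (1 − 0.22) × 1.93]
    = 0.497 × [1 + 0.78 × 1.93] = 0.497 × 2.5054 = 1.2452
MRP = 7.9% − 4.1% = 3.80%
E(R) = R_f + β_L × MRP = 4.1% + 1.2452 × 3.8% = 8.83%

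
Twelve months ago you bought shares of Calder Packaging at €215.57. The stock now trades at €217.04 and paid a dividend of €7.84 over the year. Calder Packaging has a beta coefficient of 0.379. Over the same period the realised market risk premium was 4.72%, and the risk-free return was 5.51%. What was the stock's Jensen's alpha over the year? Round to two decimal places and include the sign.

Realised HPR = (P1 + D1 − P0) / P0 = (217.04 + 7.84 − 215.57) / 215.57 = 9.31 / 215.57 = 4.3188%
CAPM required = R_f + β·MRP = 5.51% + 0.379 × 4.72% = 7.29888%
α = realised − required = 4.3188% − 7.29888% = -2.98%

-2.98%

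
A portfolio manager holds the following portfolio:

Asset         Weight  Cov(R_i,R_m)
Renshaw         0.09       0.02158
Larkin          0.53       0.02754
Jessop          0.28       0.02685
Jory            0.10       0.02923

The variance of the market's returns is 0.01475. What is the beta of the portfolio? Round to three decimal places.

β_Renshaw = 0.02158 / 0.01475 = 1.4631
β_Larkin = 0.02754 / 0.01475 = 1.8671
β_Jessop = 0.02685 / 0.01475 = 1.8203
β_Jory = 0.02923 / 0.01475 = 1.9817
β_P = Σ w_i β_i = 0.09×1.4631 + 0.53×1.8671 + 0.28×1.8203 + 0.10×1.9817 = 1.8291

1.829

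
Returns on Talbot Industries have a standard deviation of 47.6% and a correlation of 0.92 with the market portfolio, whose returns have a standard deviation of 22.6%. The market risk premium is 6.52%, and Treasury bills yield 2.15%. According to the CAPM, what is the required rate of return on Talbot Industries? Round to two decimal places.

14.78%

β = ρ × σ_i / σ_m = 0.92 × 47.6% / 22.6% = 1.9377
E(R) = 2.15% + 1.9377 × 6.52% = 14.78%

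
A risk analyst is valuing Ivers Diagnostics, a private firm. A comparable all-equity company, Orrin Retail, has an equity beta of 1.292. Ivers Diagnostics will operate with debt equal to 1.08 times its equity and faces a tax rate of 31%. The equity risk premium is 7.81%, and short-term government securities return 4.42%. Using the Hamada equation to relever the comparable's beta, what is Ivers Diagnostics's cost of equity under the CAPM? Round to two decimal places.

22.03%

β_L = β_U × [1 + (1 − t)(D/E)] = 1.292 × [1 + (1 − 0.31) × 1.08]
    = 1.292 × [1 + 0.69 × 1.08] = 1.292 × 1.7452 = 2.2548
E(R) = R_f + β_L × MRP = 4.42% + 2.2548 × 7.81% = 22.03%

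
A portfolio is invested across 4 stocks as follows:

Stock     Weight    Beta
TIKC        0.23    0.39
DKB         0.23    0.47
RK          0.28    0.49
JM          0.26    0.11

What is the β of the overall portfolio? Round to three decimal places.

0.364

β_P = Σ w_i β_i = 0.23×0.39 + 0.23×0.47 + 0.28×0.49 + 0.26×0.11 = 0.3636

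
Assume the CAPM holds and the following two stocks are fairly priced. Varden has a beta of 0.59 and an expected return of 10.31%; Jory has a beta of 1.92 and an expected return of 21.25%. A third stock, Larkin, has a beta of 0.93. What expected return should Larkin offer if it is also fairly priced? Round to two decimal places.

13.11%

MRP (SML slope) = (21.25% − 10.31%) / (1.92 − 0.59) = 10.94% / 1.33 = 8.2256%
R_f (intercept) = 10.31% − 0.59 × 8.2256% = 5.4569%
E(R_Larkin) = R_f + β × MRP = 5.4569% + 0.93 × 8.2256% = 13.11%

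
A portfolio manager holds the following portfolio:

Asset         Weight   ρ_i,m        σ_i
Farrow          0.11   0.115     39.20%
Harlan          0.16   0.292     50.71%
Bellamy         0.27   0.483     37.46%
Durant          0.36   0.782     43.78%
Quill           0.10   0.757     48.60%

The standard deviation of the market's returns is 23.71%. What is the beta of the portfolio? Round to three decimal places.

β_Farrow = 0.115 × 39.20% / 23.71% = 0.1901
β_Harlan = 0.292 × 50.71% / 23.71% = 0.6245
β_Bellamy = 0.483 × 37.46% / 23.71% = 0.7631
β_Durant = 0.782 × 43.78% / 23.71% = 1.4439
β_Quill = 0.757 × 48.60% / 23.71% = 1.5517
β_P = Σ w_i β_i = 0.11×0.1901 + 0.16×0.6245 + 0.27×0.7631 + 0.36×1.4439 + 0.10×1.5517 = 1.0018

1.002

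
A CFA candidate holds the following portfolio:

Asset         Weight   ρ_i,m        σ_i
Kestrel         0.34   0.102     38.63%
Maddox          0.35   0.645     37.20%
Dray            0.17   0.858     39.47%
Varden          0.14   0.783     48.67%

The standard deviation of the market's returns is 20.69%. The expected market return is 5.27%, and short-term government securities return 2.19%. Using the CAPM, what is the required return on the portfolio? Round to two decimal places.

5.29%

β_Kestrel = 0.102 × 38.63% / 20.69% = 0.1904
β_Maddox = 0.645 × 37.20% / 20.69% = 1.1597
β_Dray = 0.858 × 39.47% / 20.69% = 1.6368
β_Varden = 0.783 × 48.67% / 20.69% = 1.8419
β_P = Σ w_i β_i = 0.34×0.1904 + 0.35×1.1597 + 0.17×1.6368 + 0.14×1.8419 = 1.0068
MRP = 5.27% − 2.19% = 3.08%
E(R_P) = R_f + β_P × MRP = 2.19% + 1.0068 × 3.08% = 5.29%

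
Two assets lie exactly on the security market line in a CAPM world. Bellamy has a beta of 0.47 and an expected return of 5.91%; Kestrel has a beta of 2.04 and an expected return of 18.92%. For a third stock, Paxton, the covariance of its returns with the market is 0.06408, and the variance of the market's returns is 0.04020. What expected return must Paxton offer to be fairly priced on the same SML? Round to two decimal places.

MRP = (18.92% − 5.91%) / (2.04 − 0.47) = 8.2866%
R_f = 5.91% − 0.47 × 8.2866% = 2.0153%
β_Paxton = Cov / Var(R_m) = 0.06408 / 0.04020 = 1.5940
E(R_Paxton) = R_f + β × MRP = 2.0153% + 1.5940 × 8.2866% = 15.22%

15.22%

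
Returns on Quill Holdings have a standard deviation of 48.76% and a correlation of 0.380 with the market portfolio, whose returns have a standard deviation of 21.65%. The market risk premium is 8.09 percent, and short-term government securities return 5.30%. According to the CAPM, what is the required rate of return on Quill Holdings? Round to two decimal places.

β = ρ × σ_i / σ_m = 0.380 × 48.76% / 21.65% = 0.8558
E(R) = 5.30% + 0.8558 × 8.09% = 12.22%

12.22%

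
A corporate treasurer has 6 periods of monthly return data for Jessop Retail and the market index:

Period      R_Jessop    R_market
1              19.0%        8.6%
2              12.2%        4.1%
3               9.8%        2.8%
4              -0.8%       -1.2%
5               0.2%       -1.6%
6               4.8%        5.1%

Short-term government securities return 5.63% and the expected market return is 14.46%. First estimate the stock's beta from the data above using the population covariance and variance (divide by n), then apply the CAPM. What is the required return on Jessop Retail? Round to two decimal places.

Mean R_i = (19.0 + 12.2 + 9.8 − 0.8 + 0.2 + 4.8) / 6 = 7.5333%
Mean R_m = (8.6 + 4.1 + 2.8 − 1.2 − 1.6 + 5.1) / 6 = 2.9667%
Σ(R_i − R̄_i)(R_m − R̄_m) = 131.8867  ⇒  Cov = 131.8867 / 6 = 21.9811
Σ(R_m − R̄_m)² = 75.8133  ⇒  Var(R_m) = 75.8133 / 6 = 12.6356
β = Cov / Var(R_m) = 21.9811 / 12.6356 = 1.7396
MRP = 14.46% − 5.63% = 8.83%
E(R) = R_f + β × MRP = 5.63% + 1.7396 × 8.83% = 20.99%

20.99%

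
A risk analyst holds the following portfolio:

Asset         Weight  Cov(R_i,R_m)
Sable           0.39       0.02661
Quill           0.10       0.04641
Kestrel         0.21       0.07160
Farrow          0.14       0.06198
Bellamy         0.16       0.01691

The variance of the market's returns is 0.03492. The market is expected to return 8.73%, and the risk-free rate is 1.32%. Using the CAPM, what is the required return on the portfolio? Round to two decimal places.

β_Sable = 0.02661 / 0.03492 = 0.7620
β_Quill = 0.04641 / 0.03492 = 1.3290
β_Kestrel = 0.07160 / 0.03492 = 2.0504
β_Farrow = 0.06198 / 0.03492 = 1.7749
β_Bellamy = 0.01691 / 0.03492 = 0.4842
β_P = Σ w_i β_i = 0.39×0.7620 + 0.10×1.3290 + 0.21×2.0504 + 0.14×1.7749 + 0.16×0.4842 = 1.1866
MRP = 8.73% − 1.32% = 7.41%
E(R_P) = R_f + β_P × MRP = 1.32% + 1.1866 × 7.41% = 10.11%

10.11%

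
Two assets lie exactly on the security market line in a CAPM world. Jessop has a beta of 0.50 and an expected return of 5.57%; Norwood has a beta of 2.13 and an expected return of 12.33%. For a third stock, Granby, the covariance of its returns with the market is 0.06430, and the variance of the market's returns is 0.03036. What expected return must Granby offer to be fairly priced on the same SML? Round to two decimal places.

12.28%

MRP = (12.33% − 5.57%) / (2.13 − 0.50) = 4.1472%
R_f = 5.57% − 0.50 × 4.1472% = 3.4964%
β_Granby = Cov / Var(R_m) = 0.06430 / 0.03036 = 2.1179
E(R_Granby) = R_f + β × MRP = 3.4964% + 2.1179 × 4.1472% = 12.28%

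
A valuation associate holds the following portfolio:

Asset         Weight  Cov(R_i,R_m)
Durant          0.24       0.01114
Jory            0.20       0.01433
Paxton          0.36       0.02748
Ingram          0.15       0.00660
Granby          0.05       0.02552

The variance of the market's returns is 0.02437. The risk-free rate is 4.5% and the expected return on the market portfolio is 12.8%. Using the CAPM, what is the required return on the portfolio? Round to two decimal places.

10.53%

β_Durant = 0.01114 / 0.02437 = 0.4571
β_Jory = 0.01433 / 0.02437 = 0.5880
β_Paxton = 0.02748 / 0.02437 = 1.1276
β_Ingram = 0.00660 / 0.02437 = 0.2708
β_Granby = 0.02552 / 0.02437 = 1.0472
β_P = Σ w_i β_i = 0.24×0.4571 + 0.20×0.5880 + 0.36×1.1276 + 0.15×0.2708 + 0.05×1.0472 = 0.7262
MRP = 12.8% − 4.5% = 8.30%
E(R_P) = R_f + β_P × MRP = 4.5% + 0.7262 × 8.3% = 10.53%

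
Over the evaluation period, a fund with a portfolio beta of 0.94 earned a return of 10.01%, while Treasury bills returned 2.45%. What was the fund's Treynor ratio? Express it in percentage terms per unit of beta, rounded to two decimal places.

8.04%

Treynor = (R_P − R_f) / β_P = (10.01% − 2.45%) / 0.9400 = 7.56% / 0.9400 = 8.04%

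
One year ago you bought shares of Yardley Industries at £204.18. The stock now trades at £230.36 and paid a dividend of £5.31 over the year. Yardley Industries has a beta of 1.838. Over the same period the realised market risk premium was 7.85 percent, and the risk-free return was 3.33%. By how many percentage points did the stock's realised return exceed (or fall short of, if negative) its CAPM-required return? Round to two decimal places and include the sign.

-2.34%

Realised HPR = (P1 + D1 − P0) / P0 = (230.36 + 5.31 − 204.18) / 204.18 = 31.49 / 204.18 = 15.4227%
CAPM required = R_f + β·MRP = 3.33% + 1.838 × 7.85% = 17.75830%
α = realised − required = 15.4227% − 17.75830% = -2.34%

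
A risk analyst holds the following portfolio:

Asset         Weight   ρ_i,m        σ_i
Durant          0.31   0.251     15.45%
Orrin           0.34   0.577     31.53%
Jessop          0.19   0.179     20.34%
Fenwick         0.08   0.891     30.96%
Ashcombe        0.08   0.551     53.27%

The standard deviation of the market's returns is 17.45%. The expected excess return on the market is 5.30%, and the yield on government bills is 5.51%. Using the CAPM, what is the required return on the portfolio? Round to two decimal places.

9.35%

β_Durant = 0.251 × 15.45% / 17.45% = 0.2222
β_Orrin = 0.577 × 31.53% / 17.45% = 1.0426
β_Jessop = 0.179 × 20.34% / 17.45% = 0.2086
β_Fenwick = 0.891 × 30.96% / 17.45% = 1.5808
β_Ashcombe = 0.551 × 53.27% / 17.45% = 1.6820
β_P = Σ w_i β_i = 0.31×0.2222 + 0.34×1.0426 + 0.19×0.2086 + 0.08×1.5808 + 0.08×1.6820 = 0.7240
E(R_P) = R_f + β_P × MRP = 5.51% + 0.7240 × 5.30% = 9.35%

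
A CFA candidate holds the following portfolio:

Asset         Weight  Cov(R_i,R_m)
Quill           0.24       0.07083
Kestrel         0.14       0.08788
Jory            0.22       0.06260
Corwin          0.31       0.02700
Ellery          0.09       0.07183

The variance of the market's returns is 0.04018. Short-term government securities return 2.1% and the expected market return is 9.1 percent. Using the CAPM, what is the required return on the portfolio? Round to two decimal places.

β_Quill = 0.07083 / 0.04018 = 1.7628
β_Kestrel = 0.08788 / 0.04018 = 2.1872
β_Jory = 0.06260 / 0.04018 = 1.5580
β_Corwin = 0.02700 / 0.04018 = 0.6720
β_Ellery = 0.07183 / 0.04018 = 1.7877
β_P = Σ w_i β_i = 0.24×1.7628 + 0.14×2.1872 + 0.22×1.5580 + 0.31×0.6720 + 0.09×1.7877 = 1.4413
MRP = 9.1% − 2.1% = 7.00%
E(R_P) = R_f + β_P × MRP = 2.1% + 1.4413 × 7.0% = 12.19%

12.19%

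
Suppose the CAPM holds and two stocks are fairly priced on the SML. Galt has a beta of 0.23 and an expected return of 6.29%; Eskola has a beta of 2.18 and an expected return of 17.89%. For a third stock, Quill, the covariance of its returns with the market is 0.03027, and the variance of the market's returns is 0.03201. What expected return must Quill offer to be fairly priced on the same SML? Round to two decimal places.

MRP = (17.89% − 6.29%) / (2.18 − 0.23) = 5.9487%
R_f = 6.29% − 0.23 × 5.9487% = 4.9218%
β_Quill = Cov / Var(R_m) = 0.03027 / 0.03201 = 0.9456
E(R_Quill) = R_f + β × MRP = 4.9218% + 0.9456 × 5.9487% = 10.55%

10.55%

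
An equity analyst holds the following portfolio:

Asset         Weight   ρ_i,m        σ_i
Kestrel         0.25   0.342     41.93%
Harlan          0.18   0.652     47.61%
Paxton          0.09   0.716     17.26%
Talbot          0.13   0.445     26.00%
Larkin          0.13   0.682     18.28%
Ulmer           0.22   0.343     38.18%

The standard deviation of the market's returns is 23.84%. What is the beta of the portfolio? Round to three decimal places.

β_Kestrel = 0.342 × 41.93% / 23.84% = 0.6015
β_Harlan = 0.652 × 47.61% / 23.84% = 1.3021
β_Paxton = 0.716 × 17.26% / 23.84% = 0.5184
β_Talbot = 0.445 × 26.00% / 23.84% = 0.4853
β_Larkin = 0.682 × 18.28% / 23.84% = 0.5229
β_Ulmer = 0.343 × 38.18% / 23.84% = 0.5493
β_P = Σ w_i β_i = 0.25×0.6015 + 0.18×1.3021 + 0.09×0.5184 + 0.13×0.4853 + 0.13×0.5229 + 0.22×0.5493 = 0.6833

0.683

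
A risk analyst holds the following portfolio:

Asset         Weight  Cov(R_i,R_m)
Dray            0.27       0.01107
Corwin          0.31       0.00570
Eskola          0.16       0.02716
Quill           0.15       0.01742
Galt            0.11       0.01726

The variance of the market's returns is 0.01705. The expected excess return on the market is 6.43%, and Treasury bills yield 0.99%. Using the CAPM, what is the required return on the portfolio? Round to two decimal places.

6.12%

β_Dray = 0.01107 / 0.01705 = 0.6493
β_Corwin = 0.00570 / 0.01705 = 0.3343
β_Eskola = 0.02716 / 0.01705 = 1.5930
β_Quill = 0.01742 / 0.01705 = 1.0217
β_Galt = 0.01726 / 0.01705 = 1.0123
β_P = Σ w_i β_i = 0.27×0.6493 + 0.31×0.3343 + 0.16×1.5930 + 0.15×1.0217 + 0.11×1.0123 = 0.7984
E(R_P) = R_f + β_P × MRP = 0.99% + 0.7984 × 6.43% = 6.12%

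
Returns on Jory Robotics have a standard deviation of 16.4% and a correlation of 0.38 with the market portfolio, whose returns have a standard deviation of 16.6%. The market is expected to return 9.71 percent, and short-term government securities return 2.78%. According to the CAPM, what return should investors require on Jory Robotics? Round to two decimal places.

β = ρ × σ_i / σ_m = 0.38 × 16.4% / 16.6% = 0.3754
MRP = 9.71% − 2.78% = 6.93%
E(R) = 2.78% + 0.3754 × 6.93% = 5.38%

5.38%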